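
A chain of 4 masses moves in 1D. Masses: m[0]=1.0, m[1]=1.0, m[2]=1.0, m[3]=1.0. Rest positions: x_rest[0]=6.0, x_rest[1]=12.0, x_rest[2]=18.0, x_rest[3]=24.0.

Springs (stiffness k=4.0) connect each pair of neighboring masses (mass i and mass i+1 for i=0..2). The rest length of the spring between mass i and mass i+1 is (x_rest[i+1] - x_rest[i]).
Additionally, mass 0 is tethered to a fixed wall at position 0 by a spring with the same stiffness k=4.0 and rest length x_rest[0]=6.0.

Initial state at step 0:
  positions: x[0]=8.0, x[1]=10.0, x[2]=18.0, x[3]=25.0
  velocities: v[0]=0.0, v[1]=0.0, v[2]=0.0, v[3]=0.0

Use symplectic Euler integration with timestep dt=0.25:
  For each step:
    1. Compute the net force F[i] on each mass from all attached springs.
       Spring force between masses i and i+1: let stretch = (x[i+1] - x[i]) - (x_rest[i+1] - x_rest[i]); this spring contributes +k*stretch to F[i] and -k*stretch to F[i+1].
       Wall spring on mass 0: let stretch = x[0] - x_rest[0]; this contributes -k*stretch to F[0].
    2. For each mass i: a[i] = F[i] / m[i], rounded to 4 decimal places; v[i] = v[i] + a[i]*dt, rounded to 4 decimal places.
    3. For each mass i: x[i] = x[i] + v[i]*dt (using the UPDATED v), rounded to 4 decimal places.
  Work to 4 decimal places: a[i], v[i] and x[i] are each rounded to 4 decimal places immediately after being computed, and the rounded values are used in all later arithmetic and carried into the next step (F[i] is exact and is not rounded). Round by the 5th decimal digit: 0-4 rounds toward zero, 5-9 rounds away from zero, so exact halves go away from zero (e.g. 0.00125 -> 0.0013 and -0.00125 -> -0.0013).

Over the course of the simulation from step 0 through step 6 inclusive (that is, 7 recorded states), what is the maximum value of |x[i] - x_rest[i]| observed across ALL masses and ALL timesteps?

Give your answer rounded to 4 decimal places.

Step 0: x=[8.0000 10.0000 18.0000 25.0000] v=[0.0000 0.0000 0.0000 0.0000]
Step 1: x=[6.5000 11.5000 17.7500 24.7500] v=[-6.0000 6.0000 -1.0000 -1.0000]
Step 2: x=[4.6250 13.3125 17.6875 24.2500] v=[-7.5000 7.2500 -0.2500 -2.0000]
Step 3: x=[3.7656 14.0469 18.1719 23.6094] v=[-3.4375 2.9375 1.9375 -2.5625]
Step 4: x=[4.5352 13.2422 18.9844 23.1094] v=[3.0782 -3.2188 3.2500 -2.0000]
Step 5: x=[6.3477 11.6963 19.3926 23.0782] v=[7.2500 -6.1836 1.6328 -0.1250]
Step 6: x=[7.9104 10.7373 18.7981 23.6256] v=[6.2509 -3.8359 -2.3779 2.1894]
Max displacement = 2.2344

Answer: 2.2344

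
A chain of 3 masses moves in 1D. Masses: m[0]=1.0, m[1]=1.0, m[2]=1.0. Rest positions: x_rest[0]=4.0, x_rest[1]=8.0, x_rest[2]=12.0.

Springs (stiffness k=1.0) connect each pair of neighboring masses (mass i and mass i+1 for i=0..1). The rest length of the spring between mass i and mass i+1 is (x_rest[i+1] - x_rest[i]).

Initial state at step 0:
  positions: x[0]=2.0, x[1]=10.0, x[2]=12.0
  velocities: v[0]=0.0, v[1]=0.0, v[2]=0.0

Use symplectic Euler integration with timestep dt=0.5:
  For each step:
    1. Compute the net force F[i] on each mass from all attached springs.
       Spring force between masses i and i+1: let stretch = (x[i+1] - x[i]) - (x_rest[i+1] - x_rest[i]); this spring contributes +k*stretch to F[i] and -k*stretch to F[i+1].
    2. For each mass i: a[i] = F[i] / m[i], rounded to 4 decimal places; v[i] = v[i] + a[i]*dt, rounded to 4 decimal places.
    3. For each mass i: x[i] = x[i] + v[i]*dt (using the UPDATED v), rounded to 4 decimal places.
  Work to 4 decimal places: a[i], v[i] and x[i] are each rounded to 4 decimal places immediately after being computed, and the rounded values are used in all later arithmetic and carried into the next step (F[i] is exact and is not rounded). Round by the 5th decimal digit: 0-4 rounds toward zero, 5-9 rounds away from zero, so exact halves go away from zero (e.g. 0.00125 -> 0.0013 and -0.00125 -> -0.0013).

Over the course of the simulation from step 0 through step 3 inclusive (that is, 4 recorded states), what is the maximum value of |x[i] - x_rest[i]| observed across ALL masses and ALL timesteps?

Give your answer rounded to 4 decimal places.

Answer: 2.2187

Derivation:
Step 0: x=[2.0000 10.0000 12.0000] v=[0.0000 0.0000 0.0000]
Step 1: x=[3.0000 8.5000 12.5000] v=[2.0000 -3.0000 1.0000]
Step 2: x=[4.3750 6.6250 13.0000] v=[2.7500 -3.7500 1.0000]
Step 3: x=[5.3125 5.7813 12.9063] v=[1.8750 -1.6875 -0.1875]
Max displacement = 2.2187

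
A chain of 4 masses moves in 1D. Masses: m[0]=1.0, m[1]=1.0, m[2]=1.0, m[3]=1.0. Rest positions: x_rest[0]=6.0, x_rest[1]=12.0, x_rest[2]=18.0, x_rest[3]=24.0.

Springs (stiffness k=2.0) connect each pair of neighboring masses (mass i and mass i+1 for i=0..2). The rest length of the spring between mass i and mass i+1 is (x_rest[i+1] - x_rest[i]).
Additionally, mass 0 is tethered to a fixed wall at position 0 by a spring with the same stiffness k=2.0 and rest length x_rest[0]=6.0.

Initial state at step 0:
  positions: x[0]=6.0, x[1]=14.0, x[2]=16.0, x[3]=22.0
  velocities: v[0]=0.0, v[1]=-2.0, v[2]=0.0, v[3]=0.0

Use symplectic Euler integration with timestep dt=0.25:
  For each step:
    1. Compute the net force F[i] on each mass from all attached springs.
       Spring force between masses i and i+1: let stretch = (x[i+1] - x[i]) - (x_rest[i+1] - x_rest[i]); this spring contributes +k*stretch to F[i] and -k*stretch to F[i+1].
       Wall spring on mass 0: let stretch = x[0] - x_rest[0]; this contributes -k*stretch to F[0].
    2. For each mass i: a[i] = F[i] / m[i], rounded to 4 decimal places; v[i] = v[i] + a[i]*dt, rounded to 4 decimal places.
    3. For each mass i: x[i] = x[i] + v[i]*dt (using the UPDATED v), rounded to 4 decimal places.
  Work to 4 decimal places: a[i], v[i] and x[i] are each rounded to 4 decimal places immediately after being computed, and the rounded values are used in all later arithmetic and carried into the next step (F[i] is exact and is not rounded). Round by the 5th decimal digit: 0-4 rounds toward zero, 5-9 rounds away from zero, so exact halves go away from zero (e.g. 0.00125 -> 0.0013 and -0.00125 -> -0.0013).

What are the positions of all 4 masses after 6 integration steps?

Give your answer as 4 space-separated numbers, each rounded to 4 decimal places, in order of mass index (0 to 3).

Answer: 4.3338 9.5163 16.7380 23.8049

Derivation:
Step 0: x=[6.0000 14.0000 16.0000 22.0000] v=[0.0000 -2.0000 0.0000 0.0000]
Step 1: x=[6.2500 12.7500 16.5000 22.0000] v=[1.0000 -5.0000 2.0000 0.0000]
Step 2: x=[6.5313 11.1563 17.2188 22.0625] v=[1.1250 -6.3750 2.8750 0.2500]
Step 3: x=[6.5743 9.7422 17.7852 22.2696] v=[0.1719 -5.6563 2.2656 0.8282]
Step 4: x=[6.1915 8.9375 17.9068 22.6661] v=[-1.5313 -3.2188 0.4863 1.5860]
Step 5: x=[5.3780 8.9107 17.5021 23.2177] v=[-3.2541 -0.1072 -1.6187 2.2064]
Step 6: x=[4.3338 9.5163 16.7380 23.8049] v=[-4.1768 2.4222 -3.0566 2.3486]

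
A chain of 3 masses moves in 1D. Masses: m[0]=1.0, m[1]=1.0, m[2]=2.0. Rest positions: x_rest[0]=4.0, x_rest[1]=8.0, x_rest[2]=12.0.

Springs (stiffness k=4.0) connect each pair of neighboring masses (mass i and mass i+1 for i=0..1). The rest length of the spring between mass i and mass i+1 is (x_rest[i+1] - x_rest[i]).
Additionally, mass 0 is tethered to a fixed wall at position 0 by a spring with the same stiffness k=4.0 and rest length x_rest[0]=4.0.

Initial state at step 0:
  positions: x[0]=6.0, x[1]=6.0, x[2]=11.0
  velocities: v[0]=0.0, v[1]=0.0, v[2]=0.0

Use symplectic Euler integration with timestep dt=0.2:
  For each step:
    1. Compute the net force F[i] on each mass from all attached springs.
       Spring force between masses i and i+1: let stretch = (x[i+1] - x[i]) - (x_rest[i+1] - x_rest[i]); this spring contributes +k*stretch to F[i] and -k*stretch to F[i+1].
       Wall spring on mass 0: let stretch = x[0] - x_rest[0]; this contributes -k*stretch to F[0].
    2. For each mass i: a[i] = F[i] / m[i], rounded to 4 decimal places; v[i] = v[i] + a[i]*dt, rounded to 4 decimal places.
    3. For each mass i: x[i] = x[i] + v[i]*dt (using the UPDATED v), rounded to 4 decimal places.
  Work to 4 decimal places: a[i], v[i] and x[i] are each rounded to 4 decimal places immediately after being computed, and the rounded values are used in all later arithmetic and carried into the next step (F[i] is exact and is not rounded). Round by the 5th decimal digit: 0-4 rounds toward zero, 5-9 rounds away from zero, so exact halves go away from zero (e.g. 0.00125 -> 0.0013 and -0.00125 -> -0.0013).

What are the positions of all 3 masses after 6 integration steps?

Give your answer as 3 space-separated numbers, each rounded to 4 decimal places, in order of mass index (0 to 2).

Answer: 2.9419 7.0654 11.7478

Derivation:
Step 0: x=[6.0000 6.0000 11.0000] v=[0.0000 0.0000 0.0000]
Step 1: x=[5.0400 6.8000 10.9200] v=[-4.8000 4.0000 -0.4000]
Step 2: x=[3.5552 7.9776 10.8304] v=[-7.4240 5.8880 -0.4480]
Step 3: x=[2.2092 8.9041 10.8326] v=[-6.7302 4.6323 0.0109]
Step 4: x=[1.5809 9.0679 11.0005] v=[-3.1416 0.8192 0.8395]
Step 5: x=[1.8976 8.3430 11.3338] v=[1.5833 -3.6243 1.6665]
Step 6: x=[2.9419 7.0654 11.7478] v=[5.2215 -6.3880 2.0702]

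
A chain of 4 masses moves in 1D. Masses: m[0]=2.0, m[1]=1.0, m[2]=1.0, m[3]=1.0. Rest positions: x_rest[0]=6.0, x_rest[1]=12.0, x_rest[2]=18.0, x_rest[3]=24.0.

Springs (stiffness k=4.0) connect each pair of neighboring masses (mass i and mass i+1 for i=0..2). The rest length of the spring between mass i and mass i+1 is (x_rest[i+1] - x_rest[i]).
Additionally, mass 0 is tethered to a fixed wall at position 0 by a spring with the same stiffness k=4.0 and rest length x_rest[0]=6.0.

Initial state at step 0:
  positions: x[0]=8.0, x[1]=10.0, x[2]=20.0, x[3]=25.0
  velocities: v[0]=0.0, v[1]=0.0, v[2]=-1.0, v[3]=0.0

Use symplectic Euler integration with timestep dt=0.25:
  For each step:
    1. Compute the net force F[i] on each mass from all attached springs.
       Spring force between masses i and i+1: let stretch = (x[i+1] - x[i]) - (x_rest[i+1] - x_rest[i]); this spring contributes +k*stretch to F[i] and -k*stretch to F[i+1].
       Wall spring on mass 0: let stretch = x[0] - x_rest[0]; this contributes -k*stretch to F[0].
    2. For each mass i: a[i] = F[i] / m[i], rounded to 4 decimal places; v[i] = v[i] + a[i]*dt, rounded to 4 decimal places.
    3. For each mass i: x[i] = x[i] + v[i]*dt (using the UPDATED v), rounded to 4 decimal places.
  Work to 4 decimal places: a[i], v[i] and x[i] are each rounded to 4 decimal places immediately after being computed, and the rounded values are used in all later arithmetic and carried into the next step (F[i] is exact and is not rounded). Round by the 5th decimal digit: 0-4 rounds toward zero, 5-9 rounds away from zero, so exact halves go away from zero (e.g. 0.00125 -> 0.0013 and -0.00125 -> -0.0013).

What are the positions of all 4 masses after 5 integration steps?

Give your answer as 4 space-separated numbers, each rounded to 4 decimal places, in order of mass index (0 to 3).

Answer: 5.4539 12.0152 20.3599 23.0938

Derivation:
Step 0: x=[8.0000 10.0000 20.0000 25.0000] v=[0.0000 0.0000 -1.0000 0.0000]
Step 1: x=[7.2500 12.0000 18.5000 25.2500] v=[-3.0000 8.0000 -6.0000 1.0000]
Step 2: x=[6.1875 14.4375 17.0625 25.3125] v=[-4.2500 9.7500 -5.7500 0.2500]
Step 3: x=[5.3828 15.4688 17.0313 24.8125] v=[-3.2188 4.1250 -0.1250 -2.0000]
Step 4: x=[5.1660 14.3692 18.5547 23.8672] v=[-0.8672 -4.3985 6.0937 -3.7812]
Step 5: x=[5.4539 12.0152 20.3599 23.0938] v=[1.1514 -9.4162 7.2207 -3.0937]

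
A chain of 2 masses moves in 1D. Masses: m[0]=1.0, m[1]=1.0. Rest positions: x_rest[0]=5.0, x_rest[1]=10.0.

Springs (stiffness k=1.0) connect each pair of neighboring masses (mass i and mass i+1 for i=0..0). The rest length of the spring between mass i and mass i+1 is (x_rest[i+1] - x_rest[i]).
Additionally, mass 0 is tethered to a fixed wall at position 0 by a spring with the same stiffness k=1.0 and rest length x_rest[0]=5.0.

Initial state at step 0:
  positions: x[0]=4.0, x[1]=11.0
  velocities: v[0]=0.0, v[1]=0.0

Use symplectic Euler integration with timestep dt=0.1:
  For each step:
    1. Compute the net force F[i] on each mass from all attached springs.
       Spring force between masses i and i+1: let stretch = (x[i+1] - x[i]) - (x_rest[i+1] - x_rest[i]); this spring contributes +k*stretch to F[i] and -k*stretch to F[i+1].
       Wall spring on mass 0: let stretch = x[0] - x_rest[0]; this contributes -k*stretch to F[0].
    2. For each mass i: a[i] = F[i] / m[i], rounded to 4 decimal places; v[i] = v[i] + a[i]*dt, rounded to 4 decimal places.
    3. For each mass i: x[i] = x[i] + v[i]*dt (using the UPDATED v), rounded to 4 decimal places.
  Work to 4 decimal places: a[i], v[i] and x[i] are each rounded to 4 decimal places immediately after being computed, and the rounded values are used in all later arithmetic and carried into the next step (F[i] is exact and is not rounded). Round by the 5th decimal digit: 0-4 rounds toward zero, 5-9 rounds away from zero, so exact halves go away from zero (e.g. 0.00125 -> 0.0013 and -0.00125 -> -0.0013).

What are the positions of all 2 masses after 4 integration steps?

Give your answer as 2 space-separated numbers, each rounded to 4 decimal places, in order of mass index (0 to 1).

Step 0: x=[4.0000 11.0000] v=[0.0000 0.0000]
Step 1: x=[4.0300 10.9800] v=[0.3000 -0.2000]
Step 2: x=[4.0892 10.9405] v=[0.5920 -0.3950]
Step 3: x=[4.1760 10.8825] v=[0.8682 -0.5801]
Step 4: x=[4.2881 10.8074] v=[1.1213 -0.7508]

Answer: 4.2881 10.8074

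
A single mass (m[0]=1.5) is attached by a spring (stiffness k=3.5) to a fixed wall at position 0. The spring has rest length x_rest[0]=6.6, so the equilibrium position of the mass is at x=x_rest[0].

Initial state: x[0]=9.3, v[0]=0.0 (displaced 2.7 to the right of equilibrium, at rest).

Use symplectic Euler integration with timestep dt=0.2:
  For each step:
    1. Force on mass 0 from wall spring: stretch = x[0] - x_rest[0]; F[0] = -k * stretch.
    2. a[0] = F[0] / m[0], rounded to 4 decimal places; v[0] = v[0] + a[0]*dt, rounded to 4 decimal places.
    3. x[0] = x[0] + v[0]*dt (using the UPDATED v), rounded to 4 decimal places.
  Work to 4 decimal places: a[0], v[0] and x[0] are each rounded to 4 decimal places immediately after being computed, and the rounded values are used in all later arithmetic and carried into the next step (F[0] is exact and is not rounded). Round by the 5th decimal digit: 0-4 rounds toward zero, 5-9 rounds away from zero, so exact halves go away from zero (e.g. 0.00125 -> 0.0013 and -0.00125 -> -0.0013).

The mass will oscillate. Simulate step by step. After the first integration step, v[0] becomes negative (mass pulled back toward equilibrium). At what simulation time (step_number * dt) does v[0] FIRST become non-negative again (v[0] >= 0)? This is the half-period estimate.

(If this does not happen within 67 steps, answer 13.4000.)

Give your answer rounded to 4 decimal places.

Step 0: x=[9.3000] v=[0.0000]
Step 1: x=[9.0480] v=[-1.2600]
Step 2: x=[8.5675] v=[-2.4024]
Step 3: x=[7.9034] v=[-3.3206]
Step 4: x=[7.1176] v=[-3.9289]
Step 5: x=[6.2835] v=[-4.1704]
Step 6: x=[5.4790] v=[-4.0227]
Step 7: x=[4.7791] v=[-3.4996]
Step 8: x=[4.2491] v=[-2.6498]
Step 9: x=[3.9386] v=[-1.5527]
Step 10: x=[3.8765] v=[-0.3107]
Step 11: x=[4.0686] v=[0.9603]
First v>=0 after going negative at step 11, time=2.2000

Answer: 2.2000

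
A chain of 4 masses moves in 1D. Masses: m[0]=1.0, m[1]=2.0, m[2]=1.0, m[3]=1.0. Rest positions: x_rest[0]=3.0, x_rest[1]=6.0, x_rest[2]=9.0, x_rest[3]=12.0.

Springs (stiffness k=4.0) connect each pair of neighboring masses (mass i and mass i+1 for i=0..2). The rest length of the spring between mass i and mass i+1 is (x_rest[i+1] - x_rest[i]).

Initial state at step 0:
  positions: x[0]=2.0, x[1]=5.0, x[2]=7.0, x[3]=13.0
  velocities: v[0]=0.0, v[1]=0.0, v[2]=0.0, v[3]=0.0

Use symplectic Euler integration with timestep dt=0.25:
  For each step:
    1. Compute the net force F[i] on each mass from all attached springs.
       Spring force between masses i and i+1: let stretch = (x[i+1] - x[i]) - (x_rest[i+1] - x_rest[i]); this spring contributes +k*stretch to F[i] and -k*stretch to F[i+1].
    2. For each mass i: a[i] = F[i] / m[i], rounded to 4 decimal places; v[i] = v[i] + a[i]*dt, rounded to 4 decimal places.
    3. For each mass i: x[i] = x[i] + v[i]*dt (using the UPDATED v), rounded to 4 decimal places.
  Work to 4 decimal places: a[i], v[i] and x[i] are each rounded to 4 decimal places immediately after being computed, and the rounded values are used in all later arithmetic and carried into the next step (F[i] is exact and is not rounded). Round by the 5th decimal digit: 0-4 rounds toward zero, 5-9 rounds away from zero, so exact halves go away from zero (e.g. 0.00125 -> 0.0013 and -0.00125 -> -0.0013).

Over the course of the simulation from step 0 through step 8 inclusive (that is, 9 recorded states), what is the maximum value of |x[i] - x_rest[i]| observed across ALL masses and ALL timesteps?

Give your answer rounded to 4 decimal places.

Step 0: x=[2.0000 5.0000 7.0000 13.0000] v=[0.0000 0.0000 0.0000 0.0000]
Step 1: x=[2.0000 4.8750 8.0000 12.2500] v=[0.0000 -0.5000 4.0000 -3.0000]
Step 2: x=[1.9688 4.7813 9.2813 11.1875] v=[-0.1250 -0.3750 5.1250 -4.2500]
Step 3: x=[1.8907 4.8985 9.9141 10.3985] v=[-0.3125 0.4688 2.5312 -3.1562]
Step 4: x=[1.8145 5.2667 9.4141 10.2384] v=[-0.3047 1.4727 -2.0000 -0.6406]
Step 5: x=[1.8514 5.7218 8.0833 10.6222] v=[0.1475 1.8203 -5.3231 1.5351]
Step 6: x=[2.1059 5.9883 6.7969 11.1213] v=[1.0179 1.0659 -5.1457 1.9962]
Step 7: x=[2.5810 5.8706 6.3894 11.2893] v=[1.9003 -0.4710 -1.6299 0.6718]
Step 8: x=[3.1285 5.4065 7.0772 10.9823] v=[2.1899 -1.8564 2.7512 -1.2281]
Max displacement = 2.6106

Answer: 2.6106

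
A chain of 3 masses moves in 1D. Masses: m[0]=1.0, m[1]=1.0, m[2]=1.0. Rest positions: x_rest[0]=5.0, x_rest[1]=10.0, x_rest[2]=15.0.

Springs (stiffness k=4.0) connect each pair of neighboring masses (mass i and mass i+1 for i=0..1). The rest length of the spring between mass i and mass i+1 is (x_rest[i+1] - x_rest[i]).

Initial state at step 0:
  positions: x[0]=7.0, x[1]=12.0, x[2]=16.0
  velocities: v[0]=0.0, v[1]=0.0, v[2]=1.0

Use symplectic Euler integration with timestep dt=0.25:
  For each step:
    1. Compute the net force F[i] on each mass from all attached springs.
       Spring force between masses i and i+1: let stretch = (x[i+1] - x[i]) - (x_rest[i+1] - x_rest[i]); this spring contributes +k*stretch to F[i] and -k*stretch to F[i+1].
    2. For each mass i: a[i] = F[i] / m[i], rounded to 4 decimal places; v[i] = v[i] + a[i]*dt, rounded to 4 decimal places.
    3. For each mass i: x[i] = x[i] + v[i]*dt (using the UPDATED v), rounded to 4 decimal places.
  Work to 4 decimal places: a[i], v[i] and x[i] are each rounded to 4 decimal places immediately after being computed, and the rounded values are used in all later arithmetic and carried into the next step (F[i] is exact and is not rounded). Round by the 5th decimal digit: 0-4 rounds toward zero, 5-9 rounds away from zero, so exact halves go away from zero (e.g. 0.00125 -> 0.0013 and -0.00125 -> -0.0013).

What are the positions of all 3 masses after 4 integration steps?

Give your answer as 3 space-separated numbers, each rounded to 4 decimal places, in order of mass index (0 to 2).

Step 0: x=[7.0000 12.0000 16.0000] v=[0.0000 0.0000 1.0000]
Step 1: x=[7.0000 11.7500 16.5000] v=[0.0000 -1.0000 2.0000]
Step 2: x=[6.9375 11.5000 17.0625] v=[-0.2500 -1.0000 2.2500]
Step 3: x=[6.7656 11.5000 17.4844] v=[-0.6875 0.0000 1.6875]
Step 4: x=[6.5273 11.8125 17.6602] v=[-0.9531 1.2500 0.7031]

Answer: 6.5273 11.8125 17.6602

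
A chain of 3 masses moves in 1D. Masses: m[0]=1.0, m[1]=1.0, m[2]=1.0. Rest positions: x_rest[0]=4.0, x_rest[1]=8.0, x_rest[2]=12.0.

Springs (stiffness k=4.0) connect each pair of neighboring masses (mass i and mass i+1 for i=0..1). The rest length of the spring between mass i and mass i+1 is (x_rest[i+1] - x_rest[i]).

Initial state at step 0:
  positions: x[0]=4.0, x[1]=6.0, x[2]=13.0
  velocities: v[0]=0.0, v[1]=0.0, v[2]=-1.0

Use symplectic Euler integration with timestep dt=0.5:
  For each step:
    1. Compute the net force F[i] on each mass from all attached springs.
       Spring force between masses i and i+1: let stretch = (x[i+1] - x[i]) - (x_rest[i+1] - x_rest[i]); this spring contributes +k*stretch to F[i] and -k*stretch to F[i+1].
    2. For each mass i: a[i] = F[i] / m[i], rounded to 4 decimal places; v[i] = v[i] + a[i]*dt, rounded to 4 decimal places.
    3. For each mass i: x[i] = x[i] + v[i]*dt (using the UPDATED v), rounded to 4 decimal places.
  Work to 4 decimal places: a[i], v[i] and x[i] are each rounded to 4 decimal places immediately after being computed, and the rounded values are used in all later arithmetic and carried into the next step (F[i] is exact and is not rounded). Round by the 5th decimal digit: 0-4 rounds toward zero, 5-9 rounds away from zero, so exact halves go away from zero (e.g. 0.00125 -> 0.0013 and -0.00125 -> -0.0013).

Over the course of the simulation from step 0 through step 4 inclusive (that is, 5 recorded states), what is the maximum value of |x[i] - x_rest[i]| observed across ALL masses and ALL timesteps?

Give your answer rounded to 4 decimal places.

Answer: 3.0000

Derivation:
Step 0: x=[4.0000 6.0000 13.0000] v=[0.0000 0.0000 -1.0000]
Step 1: x=[2.0000 11.0000 9.5000] v=[-4.0000 10.0000 -7.0000]
Step 2: x=[5.0000 5.5000 11.5000] v=[6.0000 -11.0000 4.0000]
Step 3: x=[4.5000 5.5000 11.5000] v=[-1.0000 0.0000 0.0000]
Step 4: x=[1.0000 10.5000 9.5000] v=[-7.0000 10.0000 -4.0000]
Max displacement = 3.0000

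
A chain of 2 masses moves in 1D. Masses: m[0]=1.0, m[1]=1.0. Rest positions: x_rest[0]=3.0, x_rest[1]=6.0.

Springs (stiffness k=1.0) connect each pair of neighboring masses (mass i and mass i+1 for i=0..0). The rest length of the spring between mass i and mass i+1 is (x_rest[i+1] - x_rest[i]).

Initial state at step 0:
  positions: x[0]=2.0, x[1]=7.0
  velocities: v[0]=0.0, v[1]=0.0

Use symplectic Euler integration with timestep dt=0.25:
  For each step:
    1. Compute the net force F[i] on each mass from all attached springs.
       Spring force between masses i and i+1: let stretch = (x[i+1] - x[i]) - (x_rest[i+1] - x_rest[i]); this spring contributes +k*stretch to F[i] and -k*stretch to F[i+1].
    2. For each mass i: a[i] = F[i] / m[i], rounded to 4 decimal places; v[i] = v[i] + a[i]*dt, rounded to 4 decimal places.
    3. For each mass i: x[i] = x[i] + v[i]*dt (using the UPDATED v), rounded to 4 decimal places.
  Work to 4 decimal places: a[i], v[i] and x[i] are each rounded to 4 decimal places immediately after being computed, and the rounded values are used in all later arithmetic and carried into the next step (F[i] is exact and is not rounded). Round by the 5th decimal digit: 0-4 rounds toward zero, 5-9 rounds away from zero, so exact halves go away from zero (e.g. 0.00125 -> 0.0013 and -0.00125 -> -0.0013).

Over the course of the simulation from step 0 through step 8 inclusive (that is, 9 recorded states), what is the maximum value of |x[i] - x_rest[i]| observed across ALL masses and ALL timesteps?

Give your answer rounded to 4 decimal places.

Step 0: x=[2.0000 7.0000] v=[0.0000 0.0000]
Step 1: x=[2.1250 6.8750] v=[0.5000 -0.5000]
Step 2: x=[2.3594 6.6406] v=[0.9375 -0.9375]
Step 3: x=[2.6739 6.3262] v=[1.2578 -1.2578]
Step 4: x=[3.0291 5.9710] v=[1.4209 -1.4209]
Step 5: x=[3.3807 5.6194] v=[1.4064 -1.4064]
Step 6: x=[3.6847 5.3154] v=[1.2161 -1.2161]
Step 7: x=[3.9032 5.0970] v=[0.8738 -0.8738]
Step 8: x=[4.0088 4.9914] v=[0.4223 -0.4223]
Max displacement = 1.0088

Answer: 1.0088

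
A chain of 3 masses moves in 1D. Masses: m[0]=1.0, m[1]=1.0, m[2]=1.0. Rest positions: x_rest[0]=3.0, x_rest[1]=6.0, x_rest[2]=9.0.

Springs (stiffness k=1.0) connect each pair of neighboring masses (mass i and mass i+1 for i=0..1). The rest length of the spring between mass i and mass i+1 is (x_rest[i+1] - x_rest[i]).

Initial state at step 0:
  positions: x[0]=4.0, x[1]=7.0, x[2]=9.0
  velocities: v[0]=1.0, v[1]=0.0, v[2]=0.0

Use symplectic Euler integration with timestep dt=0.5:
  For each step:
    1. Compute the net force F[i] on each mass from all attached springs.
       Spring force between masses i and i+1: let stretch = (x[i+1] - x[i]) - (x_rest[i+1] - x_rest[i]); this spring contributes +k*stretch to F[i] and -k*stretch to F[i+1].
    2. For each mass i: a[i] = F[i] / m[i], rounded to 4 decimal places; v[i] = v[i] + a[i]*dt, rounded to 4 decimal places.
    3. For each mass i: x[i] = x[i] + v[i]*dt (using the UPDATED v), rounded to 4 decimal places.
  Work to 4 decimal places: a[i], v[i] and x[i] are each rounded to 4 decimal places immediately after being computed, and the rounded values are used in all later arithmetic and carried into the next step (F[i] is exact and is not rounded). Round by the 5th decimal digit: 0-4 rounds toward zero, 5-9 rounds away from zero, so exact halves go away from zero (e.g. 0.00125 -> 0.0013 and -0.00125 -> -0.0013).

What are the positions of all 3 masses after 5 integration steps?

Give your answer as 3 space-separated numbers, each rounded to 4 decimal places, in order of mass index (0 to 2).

Step 0: x=[4.0000 7.0000 9.0000] v=[1.0000 0.0000 0.0000]
Step 1: x=[4.5000 6.7500 9.2500] v=[1.0000 -0.5000 0.5000]
Step 2: x=[4.8125 6.5625 9.6250] v=[0.6250 -0.3750 0.7500]
Step 3: x=[4.8125 6.7032 9.9844] v=[0.0000 0.2813 0.7188]
Step 4: x=[4.5352 7.1915 10.2735] v=[-0.5547 0.9766 0.5782]
Step 5: x=[4.1719 7.7863 10.5421] v=[-0.7266 1.1895 0.5372]

Answer: 4.1719 7.7863 10.5421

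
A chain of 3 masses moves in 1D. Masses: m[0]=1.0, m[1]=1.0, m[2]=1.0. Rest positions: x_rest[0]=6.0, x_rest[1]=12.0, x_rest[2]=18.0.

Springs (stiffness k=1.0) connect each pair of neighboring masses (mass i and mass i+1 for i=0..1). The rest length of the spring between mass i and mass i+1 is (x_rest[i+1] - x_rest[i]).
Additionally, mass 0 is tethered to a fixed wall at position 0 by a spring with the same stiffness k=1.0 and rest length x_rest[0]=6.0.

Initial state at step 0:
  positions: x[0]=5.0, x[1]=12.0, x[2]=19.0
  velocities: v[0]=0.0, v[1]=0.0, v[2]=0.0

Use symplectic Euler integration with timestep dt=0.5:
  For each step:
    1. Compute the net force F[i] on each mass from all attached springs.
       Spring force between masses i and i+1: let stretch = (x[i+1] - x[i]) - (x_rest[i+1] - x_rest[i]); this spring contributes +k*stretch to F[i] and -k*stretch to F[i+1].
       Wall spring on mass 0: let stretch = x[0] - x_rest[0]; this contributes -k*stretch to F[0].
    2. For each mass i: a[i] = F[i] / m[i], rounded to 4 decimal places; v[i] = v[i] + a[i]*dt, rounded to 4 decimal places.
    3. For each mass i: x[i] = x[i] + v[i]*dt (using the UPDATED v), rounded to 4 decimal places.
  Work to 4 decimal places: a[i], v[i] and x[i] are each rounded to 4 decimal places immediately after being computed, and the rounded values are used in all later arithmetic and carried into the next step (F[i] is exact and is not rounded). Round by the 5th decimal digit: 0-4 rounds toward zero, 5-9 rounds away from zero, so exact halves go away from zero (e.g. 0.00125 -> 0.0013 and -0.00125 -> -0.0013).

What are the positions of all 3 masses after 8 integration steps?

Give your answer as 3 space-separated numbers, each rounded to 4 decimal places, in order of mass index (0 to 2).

Step 0: x=[5.0000 12.0000 19.0000] v=[0.0000 0.0000 0.0000]
Step 1: x=[5.5000 12.0000 18.7500] v=[1.0000 0.0000 -0.5000]
Step 2: x=[6.2500 12.0625 18.3125] v=[1.5000 0.1250 -0.8750]
Step 3: x=[6.8907 12.2344 17.8125] v=[1.2813 0.3438 -1.0000]
Step 4: x=[7.1446 12.4649 17.4180] v=[0.5078 0.4610 -0.7891]
Step 5: x=[6.9424 12.6036 17.2852] v=[-0.4044 0.2774 -0.2657]
Step 6: x=[6.4199 12.4974 17.4820] v=[-1.0450 -0.2124 0.3935]
Step 7: x=[5.8118 12.1180 17.9326] v=[-1.2162 -0.7589 0.9012]
Step 8: x=[5.3273 11.6157 18.4296] v=[-0.9690 -1.0047 0.9939]

Answer: 5.3273 11.6157 18.4296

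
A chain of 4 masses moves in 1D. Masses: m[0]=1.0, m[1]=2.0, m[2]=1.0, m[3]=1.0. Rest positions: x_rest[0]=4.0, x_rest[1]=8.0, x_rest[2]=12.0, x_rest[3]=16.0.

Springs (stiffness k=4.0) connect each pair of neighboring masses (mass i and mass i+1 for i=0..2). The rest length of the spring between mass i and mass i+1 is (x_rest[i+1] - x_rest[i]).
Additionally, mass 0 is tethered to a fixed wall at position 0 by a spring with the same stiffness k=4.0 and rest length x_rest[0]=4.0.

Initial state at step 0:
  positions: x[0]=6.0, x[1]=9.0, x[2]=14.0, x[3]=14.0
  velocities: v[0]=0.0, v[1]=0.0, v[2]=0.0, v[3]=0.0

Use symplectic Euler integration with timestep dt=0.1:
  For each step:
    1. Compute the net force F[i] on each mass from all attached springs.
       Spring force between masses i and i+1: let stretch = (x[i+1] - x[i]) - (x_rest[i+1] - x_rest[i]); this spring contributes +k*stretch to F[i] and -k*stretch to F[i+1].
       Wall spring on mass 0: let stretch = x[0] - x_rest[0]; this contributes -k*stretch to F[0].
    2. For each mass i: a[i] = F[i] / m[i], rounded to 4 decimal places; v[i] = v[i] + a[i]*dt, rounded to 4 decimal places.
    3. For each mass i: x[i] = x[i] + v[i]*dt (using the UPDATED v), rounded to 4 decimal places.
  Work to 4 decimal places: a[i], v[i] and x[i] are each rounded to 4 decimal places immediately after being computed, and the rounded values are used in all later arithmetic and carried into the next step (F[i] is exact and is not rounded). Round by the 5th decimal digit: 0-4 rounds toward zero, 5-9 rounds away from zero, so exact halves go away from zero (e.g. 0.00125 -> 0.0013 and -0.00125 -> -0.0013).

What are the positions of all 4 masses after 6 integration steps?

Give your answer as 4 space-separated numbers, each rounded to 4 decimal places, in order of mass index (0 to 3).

Answer: 4.1679 9.3606 11.2577 16.4735

Derivation:
Step 0: x=[6.0000 9.0000 14.0000 14.0000] v=[0.0000 0.0000 0.0000 0.0000]
Step 1: x=[5.8800 9.0400 13.8000 14.1600] v=[-1.2000 0.4000 -2.0000 1.6000]
Step 2: x=[5.6512 9.1120 13.4240 14.4656] v=[-2.2880 0.7200 -3.7600 3.0560]
Step 3: x=[5.3348 9.2010 12.9172 14.8895] v=[-3.1642 0.8902 -5.0682 4.2394]
Step 4: x=[4.9596 9.2870 12.3406 15.3946] v=[-3.7516 0.8602 -5.7658 5.0505]
Step 5: x=[4.5592 9.3475 11.7640 15.9375] v=[-4.0045 0.6054 -5.7656 5.4289]
Step 6: x=[4.1679 9.3606 11.2577 16.4735] v=[-3.9129 0.1310 -5.0628 5.3595]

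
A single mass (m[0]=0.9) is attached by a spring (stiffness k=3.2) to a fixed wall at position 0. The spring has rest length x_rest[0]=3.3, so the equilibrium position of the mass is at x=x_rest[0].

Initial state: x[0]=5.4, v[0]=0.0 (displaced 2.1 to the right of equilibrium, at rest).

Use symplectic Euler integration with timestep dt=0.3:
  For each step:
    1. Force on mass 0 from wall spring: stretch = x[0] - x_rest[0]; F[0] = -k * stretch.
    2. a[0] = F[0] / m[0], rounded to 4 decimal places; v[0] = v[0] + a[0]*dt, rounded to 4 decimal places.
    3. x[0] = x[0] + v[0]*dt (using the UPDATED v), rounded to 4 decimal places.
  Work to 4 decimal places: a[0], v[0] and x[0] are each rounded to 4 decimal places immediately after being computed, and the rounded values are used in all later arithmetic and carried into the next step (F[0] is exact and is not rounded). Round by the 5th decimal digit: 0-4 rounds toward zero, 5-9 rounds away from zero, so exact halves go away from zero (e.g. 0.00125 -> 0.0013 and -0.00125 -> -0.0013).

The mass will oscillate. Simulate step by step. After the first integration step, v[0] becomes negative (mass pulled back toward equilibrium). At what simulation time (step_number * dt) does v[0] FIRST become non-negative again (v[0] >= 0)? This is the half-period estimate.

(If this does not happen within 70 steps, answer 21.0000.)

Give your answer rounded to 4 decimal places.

Answer: 1.8000

Derivation:
Step 0: x=[5.4000] v=[0.0000]
Step 1: x=[4.7280] v=[-2.2400]
Step 2: x=[3.5990] v=[-3.7632]
Step 3: x=[2.3744] v=[-4.0821]
Step 4: x=[1.4460] v=[-3.0948]
Step 5: x=[1.1108] v=[-1.1172]
Step 6: x=[1.4762] v=[1.2179]
First v>=0 after going negative at step 6, time=1.8000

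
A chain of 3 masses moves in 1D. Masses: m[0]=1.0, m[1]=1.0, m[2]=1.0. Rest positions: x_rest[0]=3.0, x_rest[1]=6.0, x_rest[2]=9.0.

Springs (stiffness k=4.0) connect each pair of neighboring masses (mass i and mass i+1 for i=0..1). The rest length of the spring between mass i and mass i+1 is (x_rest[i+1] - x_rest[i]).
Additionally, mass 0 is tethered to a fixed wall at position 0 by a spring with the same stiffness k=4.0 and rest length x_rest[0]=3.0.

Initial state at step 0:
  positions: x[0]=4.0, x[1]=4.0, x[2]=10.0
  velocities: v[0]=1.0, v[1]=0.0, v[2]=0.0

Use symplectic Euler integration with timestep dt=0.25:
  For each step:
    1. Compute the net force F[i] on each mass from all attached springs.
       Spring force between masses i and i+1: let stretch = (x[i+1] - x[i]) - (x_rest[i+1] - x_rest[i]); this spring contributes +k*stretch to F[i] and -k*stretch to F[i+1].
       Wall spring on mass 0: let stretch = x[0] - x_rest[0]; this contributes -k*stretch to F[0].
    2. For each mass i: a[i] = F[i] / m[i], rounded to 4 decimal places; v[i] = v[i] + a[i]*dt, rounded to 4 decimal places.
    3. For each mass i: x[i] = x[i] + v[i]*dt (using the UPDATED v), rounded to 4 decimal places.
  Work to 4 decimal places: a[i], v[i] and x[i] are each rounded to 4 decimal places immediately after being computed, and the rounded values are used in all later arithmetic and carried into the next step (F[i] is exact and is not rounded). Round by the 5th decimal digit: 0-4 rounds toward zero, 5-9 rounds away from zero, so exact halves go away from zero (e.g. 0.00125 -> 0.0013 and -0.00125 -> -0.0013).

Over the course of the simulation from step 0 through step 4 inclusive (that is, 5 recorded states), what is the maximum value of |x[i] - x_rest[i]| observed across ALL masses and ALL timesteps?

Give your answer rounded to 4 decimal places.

Step 0: x=[4.0000 4.0000 10.0000] v=[1.0000 0.0000 0.0000]
Step 1: x=[3.2500 5.5000 9.2500] v=[-3.0000 6.0000 -3.0000]
Step 2: x=[2.2500 7.3750 8.3125] v=[-4.0000 7.5000 -3.7500]
Step 3: x=[1.9688 8.2031 7.8906] v=[-1.1250 3.3125 -1.6875]
Step 4: x=[2.7539 7.3945 8.2969] v=[3.1405 -3.2343 1.6250]
Max displacement = 2.2031

Answer: 2.2031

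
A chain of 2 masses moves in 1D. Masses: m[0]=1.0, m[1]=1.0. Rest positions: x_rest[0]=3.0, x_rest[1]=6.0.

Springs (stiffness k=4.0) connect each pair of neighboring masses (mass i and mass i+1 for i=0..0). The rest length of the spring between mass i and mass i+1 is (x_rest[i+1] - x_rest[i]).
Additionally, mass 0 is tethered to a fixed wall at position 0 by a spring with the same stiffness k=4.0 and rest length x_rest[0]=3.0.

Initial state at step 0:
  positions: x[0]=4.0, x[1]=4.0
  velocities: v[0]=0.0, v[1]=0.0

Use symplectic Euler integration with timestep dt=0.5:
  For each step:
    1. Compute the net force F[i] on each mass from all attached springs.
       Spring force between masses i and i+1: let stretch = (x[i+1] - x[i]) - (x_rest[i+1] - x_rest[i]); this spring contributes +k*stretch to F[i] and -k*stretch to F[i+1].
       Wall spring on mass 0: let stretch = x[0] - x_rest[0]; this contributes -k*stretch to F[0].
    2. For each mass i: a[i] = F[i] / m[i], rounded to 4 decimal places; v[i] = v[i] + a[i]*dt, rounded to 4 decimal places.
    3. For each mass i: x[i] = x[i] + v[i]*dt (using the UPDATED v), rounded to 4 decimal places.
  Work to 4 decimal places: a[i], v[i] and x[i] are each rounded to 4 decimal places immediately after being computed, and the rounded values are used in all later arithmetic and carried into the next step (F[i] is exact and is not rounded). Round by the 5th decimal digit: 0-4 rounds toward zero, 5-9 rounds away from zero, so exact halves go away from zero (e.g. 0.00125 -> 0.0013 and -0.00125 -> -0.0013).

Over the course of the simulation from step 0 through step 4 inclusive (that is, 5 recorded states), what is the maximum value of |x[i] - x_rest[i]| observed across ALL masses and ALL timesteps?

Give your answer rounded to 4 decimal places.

Step 0: x=[4.0000 4.0000] v=[0.0000 0.0000]
Step 1: x=[0.0000 7.0000] v=[-8.0000 6.0000]
Step 2: x=[3.0000 6.0000] v=[6.0000 -2.0000]
Step 3: x=[6.0000 5.0000] v=[6.0000 -2.0000]
Step 4: x=[2.0000 8.0000] v=[-8.0000 6.0000]
Max displacement = 3.0000

Answer: 3.0000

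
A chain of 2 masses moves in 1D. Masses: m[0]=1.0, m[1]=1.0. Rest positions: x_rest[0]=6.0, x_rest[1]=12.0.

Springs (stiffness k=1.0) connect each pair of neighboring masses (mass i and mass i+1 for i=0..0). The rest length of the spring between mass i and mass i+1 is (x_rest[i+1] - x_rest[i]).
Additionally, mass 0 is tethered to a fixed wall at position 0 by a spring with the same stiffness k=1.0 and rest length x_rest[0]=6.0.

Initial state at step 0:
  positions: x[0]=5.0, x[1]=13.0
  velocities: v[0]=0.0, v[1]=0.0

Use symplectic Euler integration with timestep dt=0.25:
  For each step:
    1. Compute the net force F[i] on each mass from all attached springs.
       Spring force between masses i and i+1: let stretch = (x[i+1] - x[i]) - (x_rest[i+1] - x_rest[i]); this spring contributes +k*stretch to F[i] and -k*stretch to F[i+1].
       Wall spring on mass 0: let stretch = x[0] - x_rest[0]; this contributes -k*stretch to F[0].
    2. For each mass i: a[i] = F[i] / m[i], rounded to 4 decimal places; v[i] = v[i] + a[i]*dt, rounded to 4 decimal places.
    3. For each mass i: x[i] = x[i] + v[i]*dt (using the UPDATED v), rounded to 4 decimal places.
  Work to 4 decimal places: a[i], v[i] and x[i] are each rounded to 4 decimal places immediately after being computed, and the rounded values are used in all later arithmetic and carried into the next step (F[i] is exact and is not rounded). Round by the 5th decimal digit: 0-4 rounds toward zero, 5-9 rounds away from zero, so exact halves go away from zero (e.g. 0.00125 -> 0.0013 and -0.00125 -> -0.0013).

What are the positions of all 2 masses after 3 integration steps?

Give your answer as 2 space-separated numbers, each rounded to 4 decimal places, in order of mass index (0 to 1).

Answer: 5.9739 12.3445

Derivation:
Step 0: x=[5.0000 13.0000] v=[0.0000 0.0000]
Step 1: x=[5.1875 12.8750] v=[0.7500 -0.5000]
Step 2: x=[5.5313 12.6445] v=[1.3750 -0.9219]
Step 3: x=[5.9739 12.3445] v=[1.7705 -1.2002]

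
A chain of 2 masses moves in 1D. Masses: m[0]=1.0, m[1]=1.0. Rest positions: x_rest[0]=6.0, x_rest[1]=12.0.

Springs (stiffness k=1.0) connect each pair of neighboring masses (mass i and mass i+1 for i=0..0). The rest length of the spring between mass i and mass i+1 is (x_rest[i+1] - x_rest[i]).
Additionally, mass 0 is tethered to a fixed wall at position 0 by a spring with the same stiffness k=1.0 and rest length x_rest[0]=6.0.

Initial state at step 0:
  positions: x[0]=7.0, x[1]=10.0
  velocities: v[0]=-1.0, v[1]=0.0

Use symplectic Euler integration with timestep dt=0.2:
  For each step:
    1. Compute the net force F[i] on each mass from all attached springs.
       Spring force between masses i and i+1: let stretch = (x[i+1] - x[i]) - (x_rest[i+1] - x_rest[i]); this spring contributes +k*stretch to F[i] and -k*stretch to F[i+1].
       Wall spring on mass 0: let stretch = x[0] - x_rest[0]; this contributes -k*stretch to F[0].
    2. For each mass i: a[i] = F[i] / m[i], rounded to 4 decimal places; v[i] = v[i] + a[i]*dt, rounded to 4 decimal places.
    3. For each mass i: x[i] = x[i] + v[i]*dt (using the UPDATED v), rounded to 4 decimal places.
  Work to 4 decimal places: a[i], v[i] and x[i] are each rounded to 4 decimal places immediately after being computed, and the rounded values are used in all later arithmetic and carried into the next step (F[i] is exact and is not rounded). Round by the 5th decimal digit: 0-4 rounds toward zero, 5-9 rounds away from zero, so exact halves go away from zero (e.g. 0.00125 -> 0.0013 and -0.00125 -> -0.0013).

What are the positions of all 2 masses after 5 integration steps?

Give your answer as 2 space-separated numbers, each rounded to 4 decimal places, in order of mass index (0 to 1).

Step 0: x=[7.0000 10.0000] v=[-1.0000 0.0000]
Step 1: x=[6.6400 10.1200] v=[-1.8000 0.6000]
Step 2: x=[6.1536 10.3408] v=[-2.4320 1.1040]
Step 3: x=[5.5885 10.6341] v=[-2.8253 1.4666]
Step 4: x=[5.0017 10.9656] v=[-2.9339 1.6575]
Step 5: x=[4.4534 11.2985] v=[-2.7415 1.6647]

Answer: 4.4534 11.2985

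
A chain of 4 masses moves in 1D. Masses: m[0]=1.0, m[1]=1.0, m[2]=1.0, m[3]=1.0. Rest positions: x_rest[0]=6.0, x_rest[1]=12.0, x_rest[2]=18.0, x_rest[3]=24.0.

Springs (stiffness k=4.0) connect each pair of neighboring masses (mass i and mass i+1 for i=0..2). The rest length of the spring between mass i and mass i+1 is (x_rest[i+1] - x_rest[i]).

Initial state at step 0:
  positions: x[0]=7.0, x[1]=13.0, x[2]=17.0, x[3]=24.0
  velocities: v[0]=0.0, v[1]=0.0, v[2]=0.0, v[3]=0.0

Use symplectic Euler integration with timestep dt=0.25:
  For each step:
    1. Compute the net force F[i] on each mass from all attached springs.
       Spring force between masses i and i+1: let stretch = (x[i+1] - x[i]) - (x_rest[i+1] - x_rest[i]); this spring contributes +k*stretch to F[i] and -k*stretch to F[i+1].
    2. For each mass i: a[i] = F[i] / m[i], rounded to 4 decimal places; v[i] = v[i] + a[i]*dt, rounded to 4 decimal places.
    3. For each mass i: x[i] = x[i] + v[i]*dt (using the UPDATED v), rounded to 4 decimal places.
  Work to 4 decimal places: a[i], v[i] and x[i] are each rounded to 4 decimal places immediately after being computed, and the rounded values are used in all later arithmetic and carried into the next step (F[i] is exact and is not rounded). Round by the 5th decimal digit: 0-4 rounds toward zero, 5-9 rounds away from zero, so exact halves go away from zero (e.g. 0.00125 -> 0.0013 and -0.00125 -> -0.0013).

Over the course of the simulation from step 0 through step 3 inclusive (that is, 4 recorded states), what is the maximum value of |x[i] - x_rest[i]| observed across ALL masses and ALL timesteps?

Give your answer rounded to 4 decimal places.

Answer: 1.1406

Derivation:
Step 0: x=[7.0000 13.0000 17.0000 24.0000] v=[0.0000 0.0000 0.0000 0.0000]
Step 1: x=[7.0000 12.5000 17.7500 23.7500] v=[0.0000 -2.0000 3.0000 -1.0000]
Step 2: x=[6.8750 11.9375 18.6875 23.5000] v=[-0.5000 -2.2500 3.7500 -1.0000]
Step 3: x=[6.5156 11.7969 19.1406 23.5469] v=[-1.4375 -0.5625 1.8125 0.1875]
Max displacement = 1.1406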